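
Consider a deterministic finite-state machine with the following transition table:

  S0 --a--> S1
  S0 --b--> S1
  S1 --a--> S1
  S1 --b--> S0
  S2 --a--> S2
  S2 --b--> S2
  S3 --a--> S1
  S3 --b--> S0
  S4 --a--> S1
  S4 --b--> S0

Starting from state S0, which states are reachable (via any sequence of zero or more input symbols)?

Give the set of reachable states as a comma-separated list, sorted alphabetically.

Answer: S0, S1

Derivation:
BFS from S0:
  visit S0: S0--a-->S1 (new), S0--b-->S1 (seen)
  visit S1: S1--a-->S1 (seen), S1--b-->S0 (seen)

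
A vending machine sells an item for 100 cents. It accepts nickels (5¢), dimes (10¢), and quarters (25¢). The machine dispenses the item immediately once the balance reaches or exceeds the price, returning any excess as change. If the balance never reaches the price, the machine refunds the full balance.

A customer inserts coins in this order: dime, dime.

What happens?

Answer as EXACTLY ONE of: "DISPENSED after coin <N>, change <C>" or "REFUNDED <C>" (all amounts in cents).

Answer: REFUNDED 20

Derivation:
Price: 100¢
Coin 1 (dime, 10¢): balance = 10¢
Coin 2 (dime, 10¢): balance = 20¢
All coins inserted, balance 20¢ < price 100¢ → REFUND 20¢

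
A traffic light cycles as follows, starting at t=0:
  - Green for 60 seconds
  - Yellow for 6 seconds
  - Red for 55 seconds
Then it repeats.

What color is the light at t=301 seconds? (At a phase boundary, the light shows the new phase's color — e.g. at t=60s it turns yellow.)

Answer: green

Derivation:
Cycle length = 60 + 6 + 55 = 121s
t = 301, phase_t = 301 mod 121 = 59
59 < 60 (green end) → GREEN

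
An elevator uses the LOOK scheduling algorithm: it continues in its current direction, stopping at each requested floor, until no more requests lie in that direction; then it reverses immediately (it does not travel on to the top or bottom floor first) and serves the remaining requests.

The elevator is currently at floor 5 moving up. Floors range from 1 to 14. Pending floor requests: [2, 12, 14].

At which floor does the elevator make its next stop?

Current floor: 5, direction: up
Requests above: [12, 14]
Requests below: [2]
Moving up and requests lie above → nearest above is min([12, 14]) = 12

Answer: 12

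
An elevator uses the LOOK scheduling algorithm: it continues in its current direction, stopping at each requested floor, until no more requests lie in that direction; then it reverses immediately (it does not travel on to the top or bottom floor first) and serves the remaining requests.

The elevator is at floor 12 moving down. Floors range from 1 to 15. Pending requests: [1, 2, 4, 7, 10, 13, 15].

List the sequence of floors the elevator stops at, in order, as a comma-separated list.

Current: 12, moving DOWN
Serve below first (descending): [10, 7, 4, 2, 1]
Then reverse, serve above (ascending): [13, 15]

Answer: 10, 7, 4, 2, 1, 13, 15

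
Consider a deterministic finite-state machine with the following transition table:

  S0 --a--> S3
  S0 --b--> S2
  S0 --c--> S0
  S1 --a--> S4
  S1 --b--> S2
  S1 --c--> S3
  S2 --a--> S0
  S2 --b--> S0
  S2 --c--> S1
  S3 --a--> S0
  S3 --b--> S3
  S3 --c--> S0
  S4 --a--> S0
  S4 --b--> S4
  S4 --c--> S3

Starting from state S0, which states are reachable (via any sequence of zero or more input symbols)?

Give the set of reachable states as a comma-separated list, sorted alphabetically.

BFS from S0:
  visit S0: S0--a-->S3 (new), S0--b-->S2 (new), S0--c-->S0 (seen)
  visit S3: S3--a-->S0 (seen), S3--b-->S3 (seen), S3--c-->S0 (seen)
  visit S2: S2--a-->S0 (seen), S2--b-->S0 (seen), S2--c-->S1 (new)
  visit S1: S1--a-->S4 (new), S1--b-->S2 (seen), S1--c-->S3 (seen)
  visit S4: S4--a-->S0 (seen), S4--b-->S4 (seen), S4--c-->S3 (seen)

Answer: S0, S1, S2, S3, S4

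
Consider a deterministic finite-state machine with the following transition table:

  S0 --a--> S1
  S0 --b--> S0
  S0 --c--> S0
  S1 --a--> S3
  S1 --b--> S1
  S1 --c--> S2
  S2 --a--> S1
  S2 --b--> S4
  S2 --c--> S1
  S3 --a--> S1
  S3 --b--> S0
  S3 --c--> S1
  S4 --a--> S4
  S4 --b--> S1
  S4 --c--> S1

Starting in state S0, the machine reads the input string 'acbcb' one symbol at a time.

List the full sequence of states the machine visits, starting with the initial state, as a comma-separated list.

Start: S0
  read 'a': S0 --a--> S1
  read 'c': S1 --c--> S2
  read 'b': S2 --b--> S4
  read 'c': S4 --c--> S1
  read 'b': S1 --b--> S1

Answer: S0, S1, S2, S4, S1, S1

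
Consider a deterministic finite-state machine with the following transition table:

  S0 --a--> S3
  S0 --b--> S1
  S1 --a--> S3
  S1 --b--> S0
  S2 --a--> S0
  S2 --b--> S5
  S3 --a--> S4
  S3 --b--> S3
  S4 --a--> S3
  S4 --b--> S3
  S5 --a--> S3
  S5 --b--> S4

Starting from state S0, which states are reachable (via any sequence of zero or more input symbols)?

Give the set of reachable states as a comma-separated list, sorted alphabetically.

BFS from S0:
  visit S0: S0--a-->S3 (new), S0--b-->S1 (new)
  visit S3: S3--a-->S4 (new), S3--b-->S3 (seen)
  visit S1: S1--a-->S3 (seen), S1--b-->S0 (seen)
  visit S4: S4--a-->S3 (seen), S4--b-->S3 (seen)

Answer: S0, S1, S3, S4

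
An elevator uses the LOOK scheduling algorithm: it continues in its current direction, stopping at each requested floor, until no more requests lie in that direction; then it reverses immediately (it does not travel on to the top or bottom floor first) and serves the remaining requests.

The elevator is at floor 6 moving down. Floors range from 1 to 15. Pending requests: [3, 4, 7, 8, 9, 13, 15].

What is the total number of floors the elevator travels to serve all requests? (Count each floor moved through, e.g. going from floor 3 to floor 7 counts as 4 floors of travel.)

Start at floor 6 moving down, LOOK stop order: [4, 3, 7, 8, 9, 13, 15]
  6 → 4: |4-6| = 2, total = 2
  4 → 3: |3-4| = 1, total = 3
  3 → 7: |7-3| = 4, total = 7
  7 → 8: |8-7| = 1, total = 8
  8 → 9: |9-8| = 1, total = 9
  9 → 13: |13-9| = 4, total = 13
  13 → 15: |15-13| = 2, total = 15

Answer: 15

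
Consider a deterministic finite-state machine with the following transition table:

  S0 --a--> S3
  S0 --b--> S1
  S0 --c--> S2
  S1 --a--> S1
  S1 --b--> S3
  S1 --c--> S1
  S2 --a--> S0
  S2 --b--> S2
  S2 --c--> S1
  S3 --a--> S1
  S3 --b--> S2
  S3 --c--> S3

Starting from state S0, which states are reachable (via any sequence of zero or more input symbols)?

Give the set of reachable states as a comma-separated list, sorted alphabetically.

BFS from S0:
  visit S0: S0--a-->S3 (new), S0--b-->S1 (new), S0--c-->S2 (new)
  visit S3: S3--a-->S1 (seen), S3--b-->S2 (seen), S3--c-->S3 (seen)
  visit S1: S1--a-->S1 (seen), S1--b-->S3 (seen), S1--c-->S1 (seen)
  visit S2: S2--a-->S0 (seen), S2--b-->S2 (seen), S2--c-->S1 (seen)

Answer: S0, S1, S2, S3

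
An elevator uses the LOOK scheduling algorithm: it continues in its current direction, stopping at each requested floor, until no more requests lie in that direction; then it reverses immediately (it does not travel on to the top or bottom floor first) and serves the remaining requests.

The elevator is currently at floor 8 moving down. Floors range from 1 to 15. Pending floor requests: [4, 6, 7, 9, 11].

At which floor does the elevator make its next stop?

Answer: 7

Derivation:
Current floor: 8, direction: down
Requests above: [9, 11]
Requests below: [4, 6, 7]
Moving down and requests lie below → nearest below is max([4, 6, 7]) = 7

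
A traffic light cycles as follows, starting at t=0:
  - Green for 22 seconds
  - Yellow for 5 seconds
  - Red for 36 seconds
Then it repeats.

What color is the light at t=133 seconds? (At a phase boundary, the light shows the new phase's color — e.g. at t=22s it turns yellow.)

Answer: green

Derivation:
Cycle length = 22 + 5 + 36 = 63s
t = 133, phase_t = 133 mod 63 = 7
7 < 22 (green end) → GREEN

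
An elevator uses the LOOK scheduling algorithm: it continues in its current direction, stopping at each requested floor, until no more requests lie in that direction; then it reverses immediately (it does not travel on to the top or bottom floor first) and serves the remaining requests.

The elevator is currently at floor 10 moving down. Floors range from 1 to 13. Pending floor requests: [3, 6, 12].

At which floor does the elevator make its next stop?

Answer: 6

Derivation:
Current floor: 10, direction: down
Requests above: [12]
Requests below: [3, 6]
Moving down and requests lie below → nearest below is max([3, 6]) = 6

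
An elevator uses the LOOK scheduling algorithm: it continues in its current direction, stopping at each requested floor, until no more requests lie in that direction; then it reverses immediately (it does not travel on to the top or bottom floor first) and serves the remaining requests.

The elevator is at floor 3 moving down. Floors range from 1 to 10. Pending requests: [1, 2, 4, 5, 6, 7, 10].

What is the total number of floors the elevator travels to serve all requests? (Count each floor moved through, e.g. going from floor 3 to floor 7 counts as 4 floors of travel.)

Start at floor 3 moving down, LOOK stop order: [2, 1, 4, 5, 6, 7, 10]
  3 → 2: |2-3| = 1, total = 1
  2 → 1: |1-2| = 1, total = 2
  1 → 4: |4-1| = 3, total = 5
  4 → 5: |5-4| = 1, total = 6
  5 → 6: |6-5| = 1, total = 7
  6 → 7: |7-6| = 1, total = 8
  7 → 10: |10-7| = 3, total = 11

Answer: 11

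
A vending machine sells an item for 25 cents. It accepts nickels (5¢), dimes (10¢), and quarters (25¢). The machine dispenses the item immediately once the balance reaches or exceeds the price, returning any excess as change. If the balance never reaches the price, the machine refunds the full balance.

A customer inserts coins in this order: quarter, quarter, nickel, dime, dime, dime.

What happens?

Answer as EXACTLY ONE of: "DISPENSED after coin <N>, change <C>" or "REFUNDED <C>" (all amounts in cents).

Price: 25¢
Coin 1 (quarter, 25¢): balance = 25¢
  → balance >= price → DISPENSE, change = 25 - 25 = 0¢

Answer: DISPENSED after coin 1, change 0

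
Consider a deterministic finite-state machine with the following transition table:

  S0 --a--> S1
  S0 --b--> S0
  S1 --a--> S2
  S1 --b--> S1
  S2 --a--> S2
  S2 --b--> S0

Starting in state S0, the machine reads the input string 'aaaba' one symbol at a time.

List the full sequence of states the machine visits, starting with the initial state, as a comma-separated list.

Start: S0
  read 'a': S0 --a--> S1
  read 'a': S1 --a--> S2
  read 'a': S2 --a--> S2
  read 'b': S2 --b--> S0
  read 'a': S0 --a--> S1

Answer: S0, S1, S2, S2, S0, S1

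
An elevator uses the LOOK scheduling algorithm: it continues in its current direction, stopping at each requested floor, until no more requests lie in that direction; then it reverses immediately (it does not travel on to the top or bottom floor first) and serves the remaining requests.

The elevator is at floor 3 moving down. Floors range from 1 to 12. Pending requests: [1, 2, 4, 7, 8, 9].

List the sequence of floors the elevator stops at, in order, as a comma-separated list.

Current: 3, moving DOWN
Serve below first (descending): [2, 1]
Then reverse, serve above (ascending): [4, 7, 8, 9]

Answer: 2, 1, 4, 7, 8, 9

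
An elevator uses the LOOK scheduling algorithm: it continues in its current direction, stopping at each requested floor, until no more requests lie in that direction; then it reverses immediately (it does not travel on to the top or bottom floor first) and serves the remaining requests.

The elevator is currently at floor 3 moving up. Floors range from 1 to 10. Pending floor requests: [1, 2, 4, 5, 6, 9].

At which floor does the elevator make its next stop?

Answer: 4

Derivation:
Current floor: 3, direction: up
Requests above: [4, 5, 6, 9]
Requests below: [1, 2]
Moving up and requests lie above → nearest above is min([4, 5, 6, 9]) = 4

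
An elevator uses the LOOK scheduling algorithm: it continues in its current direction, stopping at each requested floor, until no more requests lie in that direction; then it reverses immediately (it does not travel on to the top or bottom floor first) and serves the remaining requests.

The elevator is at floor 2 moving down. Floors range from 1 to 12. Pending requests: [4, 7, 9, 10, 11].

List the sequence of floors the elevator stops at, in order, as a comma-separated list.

Answer: 4, 7, 9, 10, 11

Derivation:
Current: 2, moving DOWN
Serve below first (descending): []
Then reverse, serve above (ascending): [4, 7, 9, 10, 11]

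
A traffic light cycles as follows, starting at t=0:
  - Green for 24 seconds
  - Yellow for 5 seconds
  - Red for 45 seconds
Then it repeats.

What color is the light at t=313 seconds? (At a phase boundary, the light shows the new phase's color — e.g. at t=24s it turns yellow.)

Cycle length = 24 + 5 + 45 = 74s
t = 313, phase_t = 313 mod 74 = 17
17 < 24 (green end) → GREEN

Answer: green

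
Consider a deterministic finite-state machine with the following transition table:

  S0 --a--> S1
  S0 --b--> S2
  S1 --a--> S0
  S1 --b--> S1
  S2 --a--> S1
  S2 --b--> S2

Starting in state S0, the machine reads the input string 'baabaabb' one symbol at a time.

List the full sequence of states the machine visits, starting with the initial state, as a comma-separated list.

Start: S0
  read 'b': S0 --b--> S2
  read 'a': S2 --a--> S1
  read 'a': S1 --a--> S0
  read 'b': S0 --b--> S2
  read 'a': S2 --a--> S1
  read 'a': S1 --a--> S0
  read 'b': S0 --b--> S2
  read 'b': S2 --b--> S2

Answer: S0, S2, S1, S0, S2, S1, S0, S2, S2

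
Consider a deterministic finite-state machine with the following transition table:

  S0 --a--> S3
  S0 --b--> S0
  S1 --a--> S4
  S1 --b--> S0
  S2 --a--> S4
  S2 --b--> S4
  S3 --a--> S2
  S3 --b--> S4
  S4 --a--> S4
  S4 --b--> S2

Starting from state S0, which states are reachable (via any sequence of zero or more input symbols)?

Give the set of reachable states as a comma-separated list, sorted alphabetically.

Answer: S0, S2, S3, S4

Derivation:
BFS from S0:
  visit S0: S0--a-->S3 (new), S0--b-->S0 (seen)
  visit S3: S3--a-->S2 (new), S3--b-->S4 (new)
  visit S2: S2--a-->S4 (seen), S2--b-->S4 (seen)
  visit S4: S4--a-->S4 (seen), S4--b-->S2 (seen)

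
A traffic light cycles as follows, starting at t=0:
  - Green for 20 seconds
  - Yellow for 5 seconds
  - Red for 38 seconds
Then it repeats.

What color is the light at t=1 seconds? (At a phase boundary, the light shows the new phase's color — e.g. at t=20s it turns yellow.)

Answer: green

Derivation:
Cycle length = 20 + 5 + 38 = 63s
t = 1, phase_t = 1 mod 63 = 1
1 < 20 (green end) → GREEN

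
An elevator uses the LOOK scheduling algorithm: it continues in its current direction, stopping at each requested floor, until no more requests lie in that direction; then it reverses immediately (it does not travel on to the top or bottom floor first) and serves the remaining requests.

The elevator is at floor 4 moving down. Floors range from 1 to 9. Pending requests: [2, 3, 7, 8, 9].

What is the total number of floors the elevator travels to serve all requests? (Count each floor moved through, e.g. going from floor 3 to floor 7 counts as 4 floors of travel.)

Answer: 9

Derivation:
Start at floor 4 moving down, LOOK stop order: [3, 2, 7, 8, 9]
  4 → 3: |3-4| = 1, total = 1
  3 → 2: |2-3| = 1, total = 2
  2 → 7: |7-2| = 5, total = 7
  7 → 8: |8-7| = 1, total = 8
  8 → 9: |9-8| = 1, total = 9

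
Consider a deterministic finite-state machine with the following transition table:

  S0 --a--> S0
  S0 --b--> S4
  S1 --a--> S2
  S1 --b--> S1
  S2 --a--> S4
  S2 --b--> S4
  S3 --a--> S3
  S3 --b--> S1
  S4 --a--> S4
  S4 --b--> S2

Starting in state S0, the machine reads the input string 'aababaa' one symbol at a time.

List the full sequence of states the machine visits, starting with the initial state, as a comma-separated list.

Start: S0
  read 'a': S0 --a--> S0
  read 'a': S0 --a--> S0
  read 'b': S0 --b--> S4
  read 'a': S4 --a--> S4
  read 'b': S4 --b--> S2
  read 'a': S2 --a--> S4
  read 'a': S4 --a--> S4

Answer: S0, S0, S0, S4, S4, S2, S4, S4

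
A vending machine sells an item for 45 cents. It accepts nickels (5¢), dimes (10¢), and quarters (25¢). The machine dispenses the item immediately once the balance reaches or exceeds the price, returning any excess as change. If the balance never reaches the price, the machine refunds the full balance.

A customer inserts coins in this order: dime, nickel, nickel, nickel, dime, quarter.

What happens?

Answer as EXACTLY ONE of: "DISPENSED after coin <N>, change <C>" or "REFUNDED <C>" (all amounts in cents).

Answer: DISPENSED after coin 6, change 15

Derivation:
Price: 45¢
Coin 1 (dime, 10¢): balance = 10¢
Coin 2 (nickel, 5¢): balance = 15¢
Coin 3 (nickel, 5¢): balance = 20¢
Coin 4 (nickel, 5¢): balance = 25¢
Coin 5 (dime, 10¢): balance = 35¢
Coin 6 (quarter, 25¢): balance = 60¢
  → balance >= price → DISPENSE, change = 60 - 45 = 15¢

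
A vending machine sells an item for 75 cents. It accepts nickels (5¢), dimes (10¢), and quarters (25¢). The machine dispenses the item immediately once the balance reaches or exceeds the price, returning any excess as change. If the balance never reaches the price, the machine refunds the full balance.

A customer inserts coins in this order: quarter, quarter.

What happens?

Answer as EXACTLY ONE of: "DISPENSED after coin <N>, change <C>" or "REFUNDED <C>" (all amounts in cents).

Answer: REFUNDED 50

Derivation:
Price: 75¢
Coin 1 (quarter, 25¢): balance = 25¢
Coin 2 (quarter, 25¢): balance = 50¢
All coins inserted, balance 50¢ < price 75¢ → REFUND 50¢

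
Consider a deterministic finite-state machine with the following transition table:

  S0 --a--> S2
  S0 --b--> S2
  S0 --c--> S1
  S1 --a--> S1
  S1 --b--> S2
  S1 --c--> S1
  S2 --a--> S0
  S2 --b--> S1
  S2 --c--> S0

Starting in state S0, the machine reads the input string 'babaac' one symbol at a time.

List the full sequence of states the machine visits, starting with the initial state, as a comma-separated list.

Answer: S0, S2, S0, S2, S0, S2, S0

Derivation:
Start: S0
  read 'b': S0 --b--> S2
  read 'a': S2 --a--> S0
  read 'b': S0 --b--> S2
  read 'a': S2 --a--> S0
  read 'a': S0 --a--> S2
  read 'c': S2 --c--> S0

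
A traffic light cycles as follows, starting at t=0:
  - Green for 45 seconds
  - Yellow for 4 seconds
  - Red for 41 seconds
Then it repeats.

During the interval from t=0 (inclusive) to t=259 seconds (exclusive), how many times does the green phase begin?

Answer: 3

Derivation:
Cycle = 45+4+41 = 90s
green phase starts at t = k*90 + 0 for k=0,1,2,...
Need k*90+0 < 259 → k < 2.878
k ∈ {0, ..., 2} → 3 starts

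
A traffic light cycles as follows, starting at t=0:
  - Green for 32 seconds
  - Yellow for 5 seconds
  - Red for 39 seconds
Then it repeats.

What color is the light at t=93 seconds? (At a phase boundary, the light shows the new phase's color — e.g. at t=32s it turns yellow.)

Cycle length = 32 + 5 + 39 = 76s
t = 93, phase_t = 93 mod 76 = 17
17 < 32 (green end) → GREEN

Answer: green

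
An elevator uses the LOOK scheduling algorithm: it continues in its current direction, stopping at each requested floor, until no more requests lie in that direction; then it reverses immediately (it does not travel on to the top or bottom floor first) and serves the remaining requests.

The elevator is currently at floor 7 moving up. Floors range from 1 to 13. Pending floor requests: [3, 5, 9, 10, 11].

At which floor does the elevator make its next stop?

Current floor: 7, direction: up
Requests above: [9, 10, 11]
Requests below: [3, 5]
Moving up and requests lie above → nearest above is min([9, 10, 11]) = 9

Answer: 9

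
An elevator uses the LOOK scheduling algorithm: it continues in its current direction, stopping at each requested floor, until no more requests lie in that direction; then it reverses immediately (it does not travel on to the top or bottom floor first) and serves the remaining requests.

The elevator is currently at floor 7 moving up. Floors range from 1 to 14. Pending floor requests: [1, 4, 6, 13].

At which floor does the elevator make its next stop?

Answer: 13

Derivation:
Current floor: 7, direction: up
Requests above: [13]
Requests below: [1, 4, 6]
Moving up and requests lie above → nearest above is min([13]) = 13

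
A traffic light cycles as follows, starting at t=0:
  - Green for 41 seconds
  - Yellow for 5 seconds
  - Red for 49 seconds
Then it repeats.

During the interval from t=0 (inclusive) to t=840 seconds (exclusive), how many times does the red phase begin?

Answer: 9

Derivation:
Cycle = 41+5+49 = 95s
red phase starts at t = k*95 + 46 for k=0,1,2,...
Need k*95+46 < 840 → k < 8.358
k ∈ {0, ..., 8} → 9 starts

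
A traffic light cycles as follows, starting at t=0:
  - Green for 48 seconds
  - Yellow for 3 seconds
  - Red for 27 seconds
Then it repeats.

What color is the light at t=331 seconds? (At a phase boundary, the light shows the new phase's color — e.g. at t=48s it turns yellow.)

Answer: green

Derivation:
Cycle length = 48 + 3 + 27 = 78s
t = 331, phase_t = 331 mod 78 = 19
19 < 48 (green end) → GREEN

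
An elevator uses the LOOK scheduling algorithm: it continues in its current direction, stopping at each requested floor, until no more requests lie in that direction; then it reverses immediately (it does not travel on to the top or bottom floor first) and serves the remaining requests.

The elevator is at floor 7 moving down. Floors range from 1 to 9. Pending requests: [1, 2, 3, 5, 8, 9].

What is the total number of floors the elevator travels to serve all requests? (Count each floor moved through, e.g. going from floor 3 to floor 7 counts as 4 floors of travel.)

Answer: 14

Derivation:
Start at floor 7 moving down, LOOK stop order: [5, 3, 2, 1, 8, 9]
  7 → 5: |5-7| = 2, total = 2
  5 → 3: |3-5| = 2, total = 4
  3 → 2: |2-3| = 1, total = 5
  2 → 1: |1-2| = 1, total = 6
  1 → 8: |8-1| = 7, total = 13
  8 → 9: |9-8| = 1, total = 14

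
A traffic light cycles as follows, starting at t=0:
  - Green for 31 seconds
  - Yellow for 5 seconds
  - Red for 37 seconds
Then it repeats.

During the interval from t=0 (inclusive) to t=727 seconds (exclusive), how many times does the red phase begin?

Answer: 10

Derivation:
Cycle = 31+5+37 = 73s
red phase starts at t = k*73 + 36 for k=0,1,2,...
Need k*73+36 < 727 → k < 9.466
k ∈ {0, ..., 9} → 10 starts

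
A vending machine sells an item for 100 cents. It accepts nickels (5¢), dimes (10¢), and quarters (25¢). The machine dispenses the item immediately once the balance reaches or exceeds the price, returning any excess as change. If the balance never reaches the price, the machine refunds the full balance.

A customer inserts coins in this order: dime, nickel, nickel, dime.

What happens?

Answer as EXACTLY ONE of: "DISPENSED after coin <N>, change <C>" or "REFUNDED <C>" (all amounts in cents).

Price: 100¢
Coin 1 (dime, 10¢): balance = 10¢
Coin 2 (nickel, 5¢): balance = 15¢
Coin 3 (nickel, 5¢): balance = 20¢
Coin 4 (dime, 10¢): balance = 30¢
All coins inserted, balance 30¢ < price 100¢ → REFUND 30¢

Answer: REFUNDED 30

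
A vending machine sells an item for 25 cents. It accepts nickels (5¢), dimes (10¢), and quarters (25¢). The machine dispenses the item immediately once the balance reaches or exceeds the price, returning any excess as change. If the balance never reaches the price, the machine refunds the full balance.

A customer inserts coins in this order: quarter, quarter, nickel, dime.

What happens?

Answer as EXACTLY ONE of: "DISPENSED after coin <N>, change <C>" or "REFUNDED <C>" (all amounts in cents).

Answer: DISPENSED after coin 1, change 0

Derivation:
Price: 25¢
Coin 1 (quarter, 25¢): balance = 25¢
  → balance >= price → DISPENSE, change = 25 - 25 = 0¢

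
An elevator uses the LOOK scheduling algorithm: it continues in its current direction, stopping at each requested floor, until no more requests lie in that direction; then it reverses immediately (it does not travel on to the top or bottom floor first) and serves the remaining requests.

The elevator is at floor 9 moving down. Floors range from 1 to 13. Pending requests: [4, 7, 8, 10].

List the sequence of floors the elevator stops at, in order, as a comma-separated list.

Current: 9, moving DOWN
Serve below first (descending): [8, 7, 4]
Then reverse, serve above (ascending): [10]

Answer: 8, 7, 4, 10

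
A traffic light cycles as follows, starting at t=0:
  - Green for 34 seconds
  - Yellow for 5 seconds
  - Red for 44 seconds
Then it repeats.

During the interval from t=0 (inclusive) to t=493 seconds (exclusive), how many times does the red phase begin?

Answer: 6

Derivation:
Cycle = 34+5+44 = 83s
red phase starts at t = k*83 + 39 for k=0,1,2,...
Need k*83+39 < 493 → k < 5.470
k ∈ {0, ..., 5} → 6 starts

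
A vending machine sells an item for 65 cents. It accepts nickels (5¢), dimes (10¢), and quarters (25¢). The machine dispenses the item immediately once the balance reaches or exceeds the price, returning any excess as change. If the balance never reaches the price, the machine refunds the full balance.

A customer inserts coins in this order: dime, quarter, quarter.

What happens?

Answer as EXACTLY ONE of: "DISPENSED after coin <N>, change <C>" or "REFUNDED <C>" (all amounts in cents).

Price: 65¢
Coin 1 (dime, 10¢): balance = 10¢
Coin 2 (quarter, 25¢): balance = 35¢
Coin 3 (quarter, 25¢): balance = 60¢
All coins inserted, balance 60¢ < price 65¢ → REFUND 60¢

Answer: REFUNDED 60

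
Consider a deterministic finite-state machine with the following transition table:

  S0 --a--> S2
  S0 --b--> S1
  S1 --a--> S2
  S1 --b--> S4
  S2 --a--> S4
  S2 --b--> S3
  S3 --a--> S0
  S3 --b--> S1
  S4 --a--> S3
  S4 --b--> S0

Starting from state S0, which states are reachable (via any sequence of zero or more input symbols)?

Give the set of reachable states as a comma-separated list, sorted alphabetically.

Answer: S0, S1, S2, S3, S4

Derivation:
BFS from S0:
  visit S0: S0--a-->S2 (new), S0--b-->S1 (new)
  visit S2: S2--a-->S4 (new), S2--b-->S3 (new)
  visit S1: S1--a-->S2 (seen), S1--b-->S4 (seen)
  visit S4: S4--a-->S3 (seen), S4--b-->S0 (seen)
  visit S3: S3--a-->S0 (seen), S3--b-->S1 (seen)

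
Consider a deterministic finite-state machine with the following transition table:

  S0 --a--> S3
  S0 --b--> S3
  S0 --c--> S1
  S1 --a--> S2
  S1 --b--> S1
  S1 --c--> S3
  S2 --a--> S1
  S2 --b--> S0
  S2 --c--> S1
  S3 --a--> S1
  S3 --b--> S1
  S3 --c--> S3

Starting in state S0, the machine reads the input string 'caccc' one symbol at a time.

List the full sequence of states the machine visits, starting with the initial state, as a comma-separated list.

Answer: S0, S1, S2, S1, S3, S3

Derivation:
Start: S0
  read 'c': S0 --c--> S1
  read 'a': S1 --a--> S2
  read 'c': S2 --c--> S1
  read 'c': S1 --c--> S3
  read 'c': S3 --c--> S3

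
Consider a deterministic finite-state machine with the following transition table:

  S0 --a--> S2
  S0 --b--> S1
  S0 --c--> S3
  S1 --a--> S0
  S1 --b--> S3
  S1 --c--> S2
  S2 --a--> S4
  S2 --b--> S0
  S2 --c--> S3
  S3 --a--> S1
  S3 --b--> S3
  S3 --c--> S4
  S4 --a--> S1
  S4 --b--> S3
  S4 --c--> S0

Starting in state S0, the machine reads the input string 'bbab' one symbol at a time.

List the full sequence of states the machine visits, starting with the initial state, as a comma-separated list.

Start: S0
  read 'b': S0 --b--> S1
  read 'b': S1 --b--> S3
  read 'a': S3 --a--> S1
  read 'b': S1 --b--> S3

Answer: S0, S1, S3, S1, S3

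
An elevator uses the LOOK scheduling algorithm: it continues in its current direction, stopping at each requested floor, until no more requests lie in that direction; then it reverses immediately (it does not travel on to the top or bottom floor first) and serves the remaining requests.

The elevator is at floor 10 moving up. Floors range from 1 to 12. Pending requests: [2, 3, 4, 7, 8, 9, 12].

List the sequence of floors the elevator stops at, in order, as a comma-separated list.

Answer: 12, 9, 8, 7, 4, 3, 2

Derivation:
Current: 10, moving UP
Serve above first (ascending): [12]
Then reverse, serve below (descending): [9, 8, 7, 4, 3, 2]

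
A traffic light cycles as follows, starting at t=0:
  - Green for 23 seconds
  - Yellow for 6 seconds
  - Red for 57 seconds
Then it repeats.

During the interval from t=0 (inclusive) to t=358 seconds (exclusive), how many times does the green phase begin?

Cycle = 23+6+57 = 86s
green phase starts at t = k*86 + 0 for k=0,1,2,...
Need k*86+0 < 358 → k < 4.163
k ∈ {0, ..., 4} → 5 starts

Answer: 5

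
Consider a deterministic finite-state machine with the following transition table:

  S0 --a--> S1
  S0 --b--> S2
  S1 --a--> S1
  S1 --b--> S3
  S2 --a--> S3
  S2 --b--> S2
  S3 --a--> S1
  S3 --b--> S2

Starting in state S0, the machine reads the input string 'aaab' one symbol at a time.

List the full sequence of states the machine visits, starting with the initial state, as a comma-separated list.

Start: S0
  read 'a': S0 --a--> S1
  read 'a': S1 --a--> S1
  read 'a': S1 --a--> S1
  read 'b': S1 --b--> S3

Answer: S0, S1, S1, S1, S3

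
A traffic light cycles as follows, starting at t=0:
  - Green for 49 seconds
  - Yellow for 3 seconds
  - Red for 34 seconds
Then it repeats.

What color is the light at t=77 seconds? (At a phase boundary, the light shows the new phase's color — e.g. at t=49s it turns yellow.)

Cycle length = 49 + 3 + 34 = 86s
t = 77, phase_t = 77 mod 86 = 77
77 >= 52 → RED

Answer: red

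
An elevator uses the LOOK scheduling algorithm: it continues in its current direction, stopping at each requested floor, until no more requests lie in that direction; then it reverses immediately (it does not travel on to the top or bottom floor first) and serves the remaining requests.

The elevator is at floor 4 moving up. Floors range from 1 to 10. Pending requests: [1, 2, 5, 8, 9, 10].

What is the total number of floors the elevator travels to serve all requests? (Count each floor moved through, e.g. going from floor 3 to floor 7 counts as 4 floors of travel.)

Start at floor 4 moving up, LOOK stop order: [5, 8, 9, 10, 2, 1]
  4 → 5: |5-4| = 1, total = 1
  5 → 8: |8-5| = 3, total = 4
  8 → 9: |9-8| = 1, total = 5
  9 → 10: |10-9| = 1, total = 6
  10 → 2: |2-10| = 8, total = 14
  2 → 1: |1-2| = 1, total = 15

Answer: 15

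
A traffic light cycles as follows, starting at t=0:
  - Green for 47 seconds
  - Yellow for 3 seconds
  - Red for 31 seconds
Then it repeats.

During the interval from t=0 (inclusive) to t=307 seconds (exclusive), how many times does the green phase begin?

Answer: 4

Derivation:
Cycle = 47+3+31 = 81s
green phase starts at t = k*81 + 0 for k=0,1,2,...
Need k*81+0 < 307 → k < 3.790
k ∈ {0, ..., 3} → 4 starts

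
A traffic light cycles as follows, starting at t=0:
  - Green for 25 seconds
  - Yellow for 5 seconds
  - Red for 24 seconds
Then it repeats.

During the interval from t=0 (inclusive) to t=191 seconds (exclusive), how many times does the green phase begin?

Cycle = 25+5+24 = 54s
green phase starts at t = k*54 + 0 for k=0,1,2,...
Need k*54+0 < 191 → k < 3.537
k ∈ {0, ..., 3} → 4 starts

Answer: 4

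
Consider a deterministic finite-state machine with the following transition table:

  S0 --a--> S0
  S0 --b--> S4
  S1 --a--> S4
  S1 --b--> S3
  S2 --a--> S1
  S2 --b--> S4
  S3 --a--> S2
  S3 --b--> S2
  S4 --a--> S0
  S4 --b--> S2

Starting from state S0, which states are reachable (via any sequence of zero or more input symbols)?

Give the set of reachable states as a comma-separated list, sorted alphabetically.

Answer: S0, S1, S2, S3, S4

Derivation:
BFS from S0:
  visit S0: S0--a-->S0 (seen), S0--b-->S4 (new)
  visit S4: S4--a-->S0 (seen), S4--b-->S2 (new)
  visit S2: S2--a-->S1 (new), S2--b-->S4 (seen)
  visit S1: S1--a-->S4 (seen), S1--b-->S3 (new)
  visit S3: S3--a-->S2 (seen), S3--b-->S2 (seen)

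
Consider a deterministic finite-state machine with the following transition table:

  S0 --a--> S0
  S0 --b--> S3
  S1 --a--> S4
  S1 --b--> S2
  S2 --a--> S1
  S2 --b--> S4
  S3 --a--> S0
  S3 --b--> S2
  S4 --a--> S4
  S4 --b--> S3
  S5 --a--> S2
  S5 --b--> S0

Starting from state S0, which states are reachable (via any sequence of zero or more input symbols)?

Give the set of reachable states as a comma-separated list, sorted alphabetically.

BFS from S0:
  visit S0: S0--a-->S0 (seen), S0--b-->S3 (new)
  visit S3: S3--a-->S0 (seen), S3--b-->S2 (new)
  visit S2: S2--a-->S1 (new), S2--b-->S4 (new)
  visit S1: S1--a-->S4 (seen), S1--b-->S2 (seen)
  visit S4: S4--a-->S4 (seen), S4--b-->S3 (seen)

Answer: S0, S1, S2, S3, S4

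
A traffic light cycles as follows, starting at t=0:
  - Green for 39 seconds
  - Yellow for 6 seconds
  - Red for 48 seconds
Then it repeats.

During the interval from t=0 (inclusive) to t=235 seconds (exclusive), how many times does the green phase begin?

Answer: 3

Derivation:
Cycle = 39+6+48 = 93s
green phase starts at t = k*93 + 0 for k=0,1,2,...
Need k*93+0 < 235 → k < 2.527
k ∈ {0, ..., 2} → 3 starts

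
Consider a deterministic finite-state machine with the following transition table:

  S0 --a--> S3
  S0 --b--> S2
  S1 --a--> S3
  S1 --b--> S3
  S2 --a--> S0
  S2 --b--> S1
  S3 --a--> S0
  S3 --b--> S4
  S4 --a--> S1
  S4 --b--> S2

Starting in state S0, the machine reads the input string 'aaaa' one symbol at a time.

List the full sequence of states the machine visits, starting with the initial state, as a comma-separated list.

Answer: S0, S3, S0, S3, S0

Derivation:
Start: S0
  read 'a': S0 --a--> S3
  read 'a': S3 --a--> S0
  read 'a': S0 --a--> S3
  read 'a': S3 --a--> S0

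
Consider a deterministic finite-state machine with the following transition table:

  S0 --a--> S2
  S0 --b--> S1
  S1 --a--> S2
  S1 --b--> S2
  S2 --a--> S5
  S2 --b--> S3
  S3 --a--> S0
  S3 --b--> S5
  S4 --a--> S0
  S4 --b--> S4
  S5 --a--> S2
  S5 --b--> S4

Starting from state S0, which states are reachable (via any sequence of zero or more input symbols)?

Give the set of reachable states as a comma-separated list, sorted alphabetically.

BFS from S0:
  visit S0: S0--a-->S2 (new), S0--b-->S1 (new)
  visit S2: S2--a-->S5 (new), S2--b-->S3 (new)
  visit S1: S1--a-->S2 (seen), S1--b-->S2 (seen)
  visit S5: S5--a-->S2 (seen), S5--b-->S4 (new)
  visit S3: S3--a-->S0 (seen), S3--b-->S5 (seen)
  visit S4: S4--a-->S0 (seen), S4--b-->S4 (seen)

Answer: S0, S1, S2, S3, S4, S5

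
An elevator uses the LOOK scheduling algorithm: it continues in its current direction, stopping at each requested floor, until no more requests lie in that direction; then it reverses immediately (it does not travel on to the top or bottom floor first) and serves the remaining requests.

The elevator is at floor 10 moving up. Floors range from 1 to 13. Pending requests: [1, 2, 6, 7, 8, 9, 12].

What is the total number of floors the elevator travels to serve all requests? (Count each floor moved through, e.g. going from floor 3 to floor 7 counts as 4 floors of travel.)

Start at floor 10 moving up, LOOK stop order: [12, 9, 8, 7, 6, 2, 1]
  10 → 12: |12-10| = 2, total = 2
  12 → 9: |9-12| = 3, total = 5
  9 → 8: |8-9| = 1, total = 6
  8 → 7: |7-8| = 1, total = 7
  7 → 6: |6-7| = 1, total = 8
  6 → 2: |2-6| = 4, total = 12
  2 → 1: |1-2| = 1, total = 13

Answer: 13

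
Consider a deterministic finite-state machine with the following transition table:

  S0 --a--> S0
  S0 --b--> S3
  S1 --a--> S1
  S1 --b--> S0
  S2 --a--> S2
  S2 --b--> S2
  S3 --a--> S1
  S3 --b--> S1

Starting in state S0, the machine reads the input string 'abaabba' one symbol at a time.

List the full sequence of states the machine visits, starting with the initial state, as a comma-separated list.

Answer: S0, S0, S3, S1, S1, S0, S3, S1

Derivation:
Start: S0
  read 'a': S0 --a--> S0
  read 'b': S0 --b--> S3
  read 'a': S3 --a--> S1
  read 'a': S1 --a--> S1
  read 'b': S1 --b--> S0
  read 'b': S0 --b--> S3
  read 'a': S3 --a--> S1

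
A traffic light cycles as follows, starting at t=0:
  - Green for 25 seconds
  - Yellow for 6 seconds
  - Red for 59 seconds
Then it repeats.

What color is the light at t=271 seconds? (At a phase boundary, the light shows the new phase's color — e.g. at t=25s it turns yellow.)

Answer: green

Derivation:
Cycle length = 25 + 6 + 59 = 90s
t = 271, phase_t = 271 mod 90 = 1
1 < 25 (green end) → GREEN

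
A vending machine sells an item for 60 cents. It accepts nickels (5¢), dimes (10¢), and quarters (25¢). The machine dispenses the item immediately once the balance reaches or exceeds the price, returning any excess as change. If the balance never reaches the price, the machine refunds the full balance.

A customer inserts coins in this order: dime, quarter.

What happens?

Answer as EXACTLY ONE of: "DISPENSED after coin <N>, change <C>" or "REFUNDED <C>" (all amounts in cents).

Price: 60¢
Coin 1 (dime, 10¢): balance = 10¢
Coin 2 (quarter, 25¢): balance = 35¢
All coins inserted, balance 35¢ < price 60¢ → REFUND 35¢

Answer: REFUNDED 35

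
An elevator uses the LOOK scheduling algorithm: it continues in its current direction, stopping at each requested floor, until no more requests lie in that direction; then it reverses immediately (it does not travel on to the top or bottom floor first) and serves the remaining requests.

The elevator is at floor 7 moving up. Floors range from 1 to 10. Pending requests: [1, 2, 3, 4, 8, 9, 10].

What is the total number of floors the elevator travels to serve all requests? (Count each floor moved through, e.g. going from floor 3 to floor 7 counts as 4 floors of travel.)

Answer: 12

Derivation:
Start at floor 7 moving up, LOOK stop order: [8, 9, 10, 4, 3, 2, 1]
  7 → 8: |8-7| = 1, total = 1
  8 → 9: |9-8| = 1, total = 2
  9 → 10: |10-9| = 1, total = 3
  10 → 4: |4-10| = 6, total = 9
  4 → 3: |3-4| = 1, total = 10
  3 → 2: |2-3| = 1, total = 11
  2 → 1: |1-2| = 1, total = 12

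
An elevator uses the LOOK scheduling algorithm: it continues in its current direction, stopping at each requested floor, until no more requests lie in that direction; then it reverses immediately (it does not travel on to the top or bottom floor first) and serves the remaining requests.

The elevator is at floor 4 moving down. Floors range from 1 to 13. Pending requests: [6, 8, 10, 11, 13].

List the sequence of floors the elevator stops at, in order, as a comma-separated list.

Answer: 6, 8, 10, 11, 13

Derivation:
Current: 4, moving DOWN
Serve below first (descending): []
Then reverse, serve above (ascending): [6, 8, 10, 11, 13]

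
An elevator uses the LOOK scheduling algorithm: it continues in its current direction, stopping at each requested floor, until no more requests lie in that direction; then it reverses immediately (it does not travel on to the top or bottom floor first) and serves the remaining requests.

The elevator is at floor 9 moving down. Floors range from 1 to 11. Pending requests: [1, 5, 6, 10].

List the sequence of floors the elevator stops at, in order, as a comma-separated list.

Current: 9, moving DOWN
Serve below first (descending): [6, 5, 1]
Then reverse, serve above (ascending): [10]

Answer: 6, 5, 1, 10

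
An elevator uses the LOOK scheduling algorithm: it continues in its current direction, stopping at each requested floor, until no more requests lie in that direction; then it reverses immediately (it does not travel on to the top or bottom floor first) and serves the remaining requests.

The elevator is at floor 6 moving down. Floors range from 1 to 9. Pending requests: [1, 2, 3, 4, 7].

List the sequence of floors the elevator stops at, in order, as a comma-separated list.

Current: 6, moving DOWN
Serve below first (descending): [4, 3, 2, 1]
Then reverse, serve above (ascending): [7]

Answer: 4, 3, 2, 1, 7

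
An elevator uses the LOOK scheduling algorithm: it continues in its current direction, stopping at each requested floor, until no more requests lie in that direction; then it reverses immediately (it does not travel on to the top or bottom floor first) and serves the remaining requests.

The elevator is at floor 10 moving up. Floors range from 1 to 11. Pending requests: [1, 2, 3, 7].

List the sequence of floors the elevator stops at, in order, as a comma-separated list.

Current: 10, moving UP
Serve above first (ascending): []
Then reverse, serve below (descending): [7, 3, 2, 1]

Answer: 7, 3, 2, 1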